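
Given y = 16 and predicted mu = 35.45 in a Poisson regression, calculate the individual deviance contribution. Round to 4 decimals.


Compute y*ln(y/mu) = 16*ln(16/35.45) = 16*-0.795535 = -12.728560.
y - mu = -19.45.
D = 2*(-12.728560 - (-19.45)) = 13.442880, which rounds to 13.4429.

13.4429


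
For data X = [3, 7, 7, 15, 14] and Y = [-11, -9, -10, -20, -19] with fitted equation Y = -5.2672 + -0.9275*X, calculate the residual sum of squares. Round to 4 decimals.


For each point, residual = actual - predicted.
Residuals: [-2.9503, 2.7597, 1.7597, -0.8203, -0.7478].
Sum of squared residuals = 20.6489.

20.6489


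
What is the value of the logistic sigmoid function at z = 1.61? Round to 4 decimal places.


First, exp(-1.6100) = 0.1999.
Then sigma(z) = 1/(1 + 0.1999) = 0.8334.

0.8334


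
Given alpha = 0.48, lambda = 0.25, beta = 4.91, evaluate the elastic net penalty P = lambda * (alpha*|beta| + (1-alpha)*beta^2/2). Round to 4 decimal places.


L1 component = 0.48 * |4.91| = 2.3568.
L2 component = 0.52 * 4.91^2 / 2 = 6.2681.
Penalty = 0.25 * (2.3568 + 6.2681) = 0.25 * 8.6249 = 2.1562.

2.1562


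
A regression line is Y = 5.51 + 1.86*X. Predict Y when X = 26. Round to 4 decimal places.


Predicted value:
Y = 5.51 + (1.86)(26) = 5.51 + 48.3600 = 53.8700.

53.8700


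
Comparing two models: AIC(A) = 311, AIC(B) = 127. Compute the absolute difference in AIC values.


Compute |311 - 127| = 184.
Model B has the smaller AIC.

184


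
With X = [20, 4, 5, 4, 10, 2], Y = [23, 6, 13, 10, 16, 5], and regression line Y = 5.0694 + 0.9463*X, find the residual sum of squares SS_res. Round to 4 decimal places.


Predicted values from Y = 5.0694 + 0.9463*X.
Residuals: [-0.9954, -2.8546, 3.1991, 1.1454, 1.4676, -1.9620].
SSres = 26.6890.

26.6890


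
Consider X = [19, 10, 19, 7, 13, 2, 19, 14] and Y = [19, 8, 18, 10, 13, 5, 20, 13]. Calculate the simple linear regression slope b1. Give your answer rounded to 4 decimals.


Calculate xbar = 12.8750, ybar = 13.2500.
S_xx = 274.8750, S_xy = 229.2500.
Using b1 = S_xy / S_xx = 229.2500 / 274.8750, we get b1 = 0.8340.

0.8340


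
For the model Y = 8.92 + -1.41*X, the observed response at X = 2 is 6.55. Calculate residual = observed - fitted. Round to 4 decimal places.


Predicted = 8.92 + -1.41 * 2 = 6.1000.
Residual = 6.55 - 6.1000 = 0.4500.

0.4500


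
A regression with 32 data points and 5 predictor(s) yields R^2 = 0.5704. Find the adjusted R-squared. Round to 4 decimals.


Plug in: Adj R^2 = 1 - (1 - 0.5704) * 31/26.
= 1 - 0.4296 * 31/26
= 1 - 13.3176 / 26
= 1 - 0.5122 = 0.4878.

0.4878


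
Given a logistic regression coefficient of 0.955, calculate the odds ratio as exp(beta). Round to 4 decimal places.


exp(0.955) = 2.5987.
So the odds ratio is 2.5987.

2.5987


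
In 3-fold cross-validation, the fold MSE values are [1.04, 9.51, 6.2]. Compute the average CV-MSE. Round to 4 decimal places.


Add all fold MSEs: 16.7500.
Divide by k = 3: 16.7500/3 = 5.5833.

5.5833


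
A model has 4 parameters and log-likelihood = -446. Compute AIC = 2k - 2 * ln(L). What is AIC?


AIC = 2k - 2*loglik = 2(4) - 2(-446).
= 8 + 892 = 900.

900


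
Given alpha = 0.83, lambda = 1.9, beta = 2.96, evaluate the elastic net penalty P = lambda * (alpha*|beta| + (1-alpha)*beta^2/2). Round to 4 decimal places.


L1 component = 0.83 * |2.96| = 2.4568.
L2 component = 0.17 * 2.96^2 / 2 = 0.7447.
Penalty = 1.9 * (2.4568 + 0.7447) = 1.9 * 3.2015 = 6.0829.

6.0829


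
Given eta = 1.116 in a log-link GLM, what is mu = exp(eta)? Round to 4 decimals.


mu = exp(eta) = exp(1.116).
= 3.0526.

3.0526


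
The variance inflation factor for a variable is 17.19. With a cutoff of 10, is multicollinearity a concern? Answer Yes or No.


The threshold is 10.
VIF = 17.19 is >= 10.
Multicollinearity indication: Yes.

Yes


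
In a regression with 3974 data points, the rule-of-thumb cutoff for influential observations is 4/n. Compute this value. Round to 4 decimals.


Cook's distance cutoff = 4/n = 4/3974.
= 0.0010.

0.0010


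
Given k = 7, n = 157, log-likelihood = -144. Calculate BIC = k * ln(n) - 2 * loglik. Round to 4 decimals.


k * ln(n) = 7 * ln(157) = 7 * 5.056246 = 35.393722.
-2 * loglik = -2 * (-144) = 288.
BIC = 35.393722 + 288 = 323.393722, which rounds to 323.3937.

323.3937


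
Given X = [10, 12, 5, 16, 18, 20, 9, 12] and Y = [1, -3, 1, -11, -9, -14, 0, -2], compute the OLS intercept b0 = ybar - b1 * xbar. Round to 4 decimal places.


Compute b1 = -1.1023 from the OLS formula.
With xbar = 12.7500 and ybar = -4.6250, the intercept is:
b0 = -4.6250 - -1.1023 * 12.7500 = 9.4294.

9.4294


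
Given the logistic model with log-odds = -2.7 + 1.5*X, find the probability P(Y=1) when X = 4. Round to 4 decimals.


Linear predictor: z = -2.7 + 1.5 * 4 = 3.3000.
P = 1/(1 + exp(-3.3000)) = 1/(1 + 0.0369) = 0.9644.

0.9644


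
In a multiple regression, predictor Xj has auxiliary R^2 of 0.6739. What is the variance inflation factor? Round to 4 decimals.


Denominator: 1 - 0.6739 = 0.3261.
VIF = 1 / 0.3261 = 3.0665.

3.0665


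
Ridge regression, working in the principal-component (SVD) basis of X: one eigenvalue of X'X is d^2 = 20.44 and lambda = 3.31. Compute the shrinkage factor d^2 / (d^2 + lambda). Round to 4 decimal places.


Compute the denominator: 20.44 + 3.31 = 23.7500.
Shrinkage factor = 20.44 / 23.7500 = 0.8606.

0.8606


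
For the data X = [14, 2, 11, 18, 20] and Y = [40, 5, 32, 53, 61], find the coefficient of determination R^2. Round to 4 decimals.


After computing the OLS fit (b0=-1.6450, b1=3.0650):
SSres = 3.9550, SStot = 1882.8000.
R^2 = 1 - 3.9550/1882.8000 = 0.9979.

0.9979


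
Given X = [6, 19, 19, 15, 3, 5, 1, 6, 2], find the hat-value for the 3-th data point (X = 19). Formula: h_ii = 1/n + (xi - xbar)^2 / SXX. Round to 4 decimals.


Compute xbar = 8.4444 with n = 9 observations.
SXX = 416.2222.
Leverage = 1/9 + (19 - 8.4444)^2/416.2222 = 0.3788.

0.3788


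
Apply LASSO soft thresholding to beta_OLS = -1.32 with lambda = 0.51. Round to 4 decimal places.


Check: |-1.32| = 1.32 vs lambda = 0.51.
Since |beta| > lambda, coefficient = sign(beta)*(|beta| - lambda) = -0.8100.
Soft-thresholded coefficient = -0.8100.

-0.8100


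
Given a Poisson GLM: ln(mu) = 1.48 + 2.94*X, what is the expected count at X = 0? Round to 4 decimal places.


Linear predictor: eta = 1.48 + (2.94)(0) = 1.4800.
Expected count: mu = exp(1.4800) = 4.3929.

4.3929


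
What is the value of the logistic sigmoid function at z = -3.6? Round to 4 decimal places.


First, exp(3.6000) = 36.5982.
Then sigma(z) = 1/(1 + 36.5982) = 0.0266.

0.0266


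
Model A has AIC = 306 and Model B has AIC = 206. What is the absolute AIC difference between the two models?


Absolute difference = |306 - 206| = 100.
The model with lower AIC (B) is preferred.

100


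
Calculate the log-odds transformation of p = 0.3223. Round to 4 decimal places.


Compute the odds: 0.3223/0.6777 = 0.4756.
Take the natural log: ln(0.4756) = -0.7432.

-0.7432


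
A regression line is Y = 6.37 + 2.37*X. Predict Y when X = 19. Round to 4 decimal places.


Predicted value:
Y = 6.37 + (2.37)(19) = 6.37 + 45.0300 = 51.4000.

51.4000


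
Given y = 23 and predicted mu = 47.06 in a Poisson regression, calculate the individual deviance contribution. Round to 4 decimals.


y/mu = 23/47.06 = 0.488738 (approx.), and ln(23/47.06) = -0.715929.
y * ln(y/mu) = 23 * -0.715929 = -16.466367.
y - mu = -24.06.
D = 2 * (-16.466367 - -24.06) = 15.187266, which rounds to 15.1873.

15.1873


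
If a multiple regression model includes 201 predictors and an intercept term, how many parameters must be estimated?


Each predictor gets one coefficient, plus one intercept.
Total parameters = 201 + 1 = 202.

202


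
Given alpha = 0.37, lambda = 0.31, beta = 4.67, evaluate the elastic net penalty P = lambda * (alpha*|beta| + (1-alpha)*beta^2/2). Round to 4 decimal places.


Compute:
L1 = 0.37 * 4.67 = 1.7279.
L2 = 0.63 * 4.67^2 / 2 = 6.8698.
Penalty = 0.31 * (1.7279 + 6.8698) = 2.6653.

2.6653


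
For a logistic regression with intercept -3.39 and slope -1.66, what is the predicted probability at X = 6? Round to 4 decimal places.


Compute z = -3.39 + (-1.66)(6) = -13.3500.
exp(-z) = 627814.4877.
P = 1/(1 + 627814.4877) = 0.0000.

0.0000


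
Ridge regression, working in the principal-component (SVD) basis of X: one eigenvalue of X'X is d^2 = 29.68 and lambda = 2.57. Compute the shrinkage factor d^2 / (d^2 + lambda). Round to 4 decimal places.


Compute the denominator: 29.68 + 2.57 = 32.2500.
Shrinkage factor = 29.68 / 32.2500 = 0.9203.

0.9203


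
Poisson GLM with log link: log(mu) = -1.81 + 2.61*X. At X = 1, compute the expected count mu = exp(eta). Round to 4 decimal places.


Linear predictor: eta = -1.81 + (2.61)(1) = 0.8000.
Expected count: mu = exp(0.8000) = 2.2255.

2.2255


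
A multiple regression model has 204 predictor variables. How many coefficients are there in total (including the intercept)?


Each predictor gets one coefficient, plus one intercept.
Total parameters = 204 + 1 = 205.

205


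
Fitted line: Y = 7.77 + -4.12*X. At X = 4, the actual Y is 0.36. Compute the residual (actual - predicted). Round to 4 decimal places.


Compute yhat = 7.77 + (-4.12)(4) = -8.7100.
Residual = actual - predicted = 0.36 - -8.7100 = 9.0700.

9.0700


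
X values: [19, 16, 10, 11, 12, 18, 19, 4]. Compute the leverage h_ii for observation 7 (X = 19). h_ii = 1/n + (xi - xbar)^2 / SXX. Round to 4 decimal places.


Mean of X: xbar = 13.6250.
SXX = 197.8750.
For X = 19: h = 1/8 + (19 - 13.6250)^2/197.8750 = 0.2710.

0.2710


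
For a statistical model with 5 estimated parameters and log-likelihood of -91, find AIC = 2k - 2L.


AIC = 2*5 - 2*(-91).
= 10 + 182 = 192.

192


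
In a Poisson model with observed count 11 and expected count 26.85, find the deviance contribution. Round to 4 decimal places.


Compute y*ln(y/mu) = 11*ln(11/26.85) = 11*-0.892371 = -9.816081.
y - mu = -15.85.
D = 2*(-9.816081 - (-15.85)) = 12.067838, which rounds to 12.0678.

12.0678


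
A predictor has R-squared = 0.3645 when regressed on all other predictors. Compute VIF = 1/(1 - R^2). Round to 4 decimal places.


VIF = 1 / (1 - 0.3645).
= 1 / 0.6355 = 1.5736.

1.5736


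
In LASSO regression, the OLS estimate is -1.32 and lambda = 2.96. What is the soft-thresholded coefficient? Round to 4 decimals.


Check: |-1.32| = 1.32 vs lambda = 2.96.
Since |beta| <= lambda, the coefficient is set to 0.
Soft-thresholded coefficient = 0.0000.

0.0000


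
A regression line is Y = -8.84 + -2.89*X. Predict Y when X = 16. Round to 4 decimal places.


Substitute X = 16 into the equation:
Y = -8.84 + -2.89 * 16 = -8.84 + -46.2400 = -55.0800.

-55.0800


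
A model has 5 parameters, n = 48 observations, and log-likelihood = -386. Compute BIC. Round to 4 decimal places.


Compute k*ln(n) = 5*ln(48) = 5*3.871201 = 19.356005.
Then -2*loglik = 772.
BIC = 19.356005 + 772 = 791.356005, which rounds to 791.3560.

791.3560


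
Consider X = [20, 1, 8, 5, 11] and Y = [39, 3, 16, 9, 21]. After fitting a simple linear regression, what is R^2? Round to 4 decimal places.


The fitted line is Y = 0.3427 + 1.9175*X.
SSres = 1.7971, SStot = 759.2000.
R^2 = 1 - SSres/SStot = 0.9976.

0.9976


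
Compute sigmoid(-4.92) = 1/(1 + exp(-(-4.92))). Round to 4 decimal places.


exp(4.9200) = 137.0026.
1 + exp(-z) = 138.0026.
sigmoid = 1/138.0026 = 0.0072.

0.0072


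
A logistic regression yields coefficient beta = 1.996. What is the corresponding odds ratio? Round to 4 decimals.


The odds ratio is computed as:
OR = e^(1.996) = 7.3596.

7.3596


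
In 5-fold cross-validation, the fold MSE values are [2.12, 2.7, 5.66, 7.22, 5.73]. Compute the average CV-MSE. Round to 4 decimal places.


Total MSE across folds = 23.4300.
CV-MSE = 23.4300/5 = 4.6860.

4.6860


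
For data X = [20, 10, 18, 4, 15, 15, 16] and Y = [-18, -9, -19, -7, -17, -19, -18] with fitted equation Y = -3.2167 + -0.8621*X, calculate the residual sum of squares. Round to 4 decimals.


Predicted values from Y = -3.2167 + -0.8621*X.
Residuals: [2.4587, 2.8377, -0.2655, -0.3349, -0.8518, -2.8518, -0.9897].
SSres = 24.1182.

24.1182


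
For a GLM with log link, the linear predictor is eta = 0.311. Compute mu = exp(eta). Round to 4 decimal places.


The inverse log link gives:
mu = exp(0.311) = 1.3648.

1.3648


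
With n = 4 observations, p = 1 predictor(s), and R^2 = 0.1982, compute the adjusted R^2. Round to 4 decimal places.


Using the formula:
(1 - 0.1982) = 0.8018.
Multiply by 3/2: 0.8018 * 3 = 2.4054, then 2.4054 / 2 = 1.2027.
Adj R^2 = 1 - 1.2027 = -0.2027.

-0.2027


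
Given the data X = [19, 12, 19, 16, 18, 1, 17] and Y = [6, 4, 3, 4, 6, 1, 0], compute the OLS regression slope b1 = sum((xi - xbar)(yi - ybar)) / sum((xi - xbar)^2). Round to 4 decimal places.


Calculate xbar = 14.5714, ybar = 3.4286.
S_xx = 249.7143, S_xy = 42.2857.
Using b1 = S_xy / S_xx = 42.2857 / 249.7143, we get b1 = 0.1693.

0.1693


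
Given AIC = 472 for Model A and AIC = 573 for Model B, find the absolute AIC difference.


|AIC_A - AIC_B| = |472 - 573| = 101.
Model A is preferred (lower AIC).

101


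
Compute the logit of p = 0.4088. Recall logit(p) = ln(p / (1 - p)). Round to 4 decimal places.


The odds are p/(1-p) = 0.4088 / 0.5912 = 0.6915.
logit(p) = ln(0.6915) = -0.3689.

-0.3689


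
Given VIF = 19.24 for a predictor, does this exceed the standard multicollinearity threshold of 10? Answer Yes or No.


Check: VIF = 19.24 vs threshold = 10.
Since 19.24 >= 10, the answer is Yes.

Yes


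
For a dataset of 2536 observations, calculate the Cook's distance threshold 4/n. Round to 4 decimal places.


Cook's distance cutoff = 4/n = 4/2536.
= 0.0016.

0.0016


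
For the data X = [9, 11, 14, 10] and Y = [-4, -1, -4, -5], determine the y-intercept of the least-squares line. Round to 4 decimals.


Compute b1 = 0.0714 from the OLS formula.
With xbar = 11.0000 and ybar = -3.5000, the intercept is:
b0 = -3.5000 - 0.0714 * 11.0000 = -4.2857.

-4.2857


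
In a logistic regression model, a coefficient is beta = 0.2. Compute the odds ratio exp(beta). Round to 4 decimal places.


Odds ratio = exp(beta) = exp(0.2).
= 1.2214.

1.2214


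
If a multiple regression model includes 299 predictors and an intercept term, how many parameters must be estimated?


Each predictor gets one coefficient, plus one intercept.
Total parameters = 299 + 1 = 300.

300


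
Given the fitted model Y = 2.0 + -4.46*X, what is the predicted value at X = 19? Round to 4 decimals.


Substitute X = 19 into the equation:
Y = 2.0 + -4.46 * 19 = 2.0 + -84.7400 = -82.7400.

-82.7400


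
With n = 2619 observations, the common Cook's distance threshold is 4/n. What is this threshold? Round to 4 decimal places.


The threshold is 4/n.
4/2619 = 0.0015.

0.0015


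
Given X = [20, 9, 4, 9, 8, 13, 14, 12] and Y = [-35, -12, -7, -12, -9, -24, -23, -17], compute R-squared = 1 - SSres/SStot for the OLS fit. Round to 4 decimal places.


After computing the OLS fit (b0=3.8982, b1=-1.9122):
SSres = 33.6348, SStot = 621.8750.
R^2 = 1 - 33.6348/621.8750 = 0.9459.

0.9459


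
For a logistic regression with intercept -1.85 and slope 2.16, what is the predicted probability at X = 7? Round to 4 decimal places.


Compute z = -1.85 + (2.16)(7) = 13.2700.
exp(-z) = 0.0000.
P = 1/(1 + 0.0000) = 1.0000.

1.0000


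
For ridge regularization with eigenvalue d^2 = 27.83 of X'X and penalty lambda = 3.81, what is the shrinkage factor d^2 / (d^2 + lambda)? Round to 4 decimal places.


Denominator = d^2 + lambda = 27.83 + 3.81 = 31.6400.
Shrinkage = 27.83 / 31.6400 = 0.8796.

0.8796


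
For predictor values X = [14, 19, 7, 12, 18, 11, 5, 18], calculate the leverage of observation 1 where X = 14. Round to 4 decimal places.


Mean of X: xbar = 13.0000.
SXX = 192.0000.
For X = 14: h = 1/8 + (14 - 13.0000)^2/192.0000 = 0.1302.

0.1302


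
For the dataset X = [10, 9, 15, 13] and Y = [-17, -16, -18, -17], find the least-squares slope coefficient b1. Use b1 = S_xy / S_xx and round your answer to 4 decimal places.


The sample means are xbar = 11.7500 and ybar = -17.0000.
Compute S_xx = 22.7500 and S_xy = -6.0000.
Slope b1 = S_xy / S_xx = -6.0000 / 22.7500 = -0.2637.

-0.2637


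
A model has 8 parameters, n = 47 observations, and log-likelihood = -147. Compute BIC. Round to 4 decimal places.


Compute k*ln(n) = 8*ln(47) = 8*3.850148 = 30.801184.
Then -2*loglik = 294.
BIC = 30.801184 + 294 = 324.801184, which rounds to 324.8012.

324.8012


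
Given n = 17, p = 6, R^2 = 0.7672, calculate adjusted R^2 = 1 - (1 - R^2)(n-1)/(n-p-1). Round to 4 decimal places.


Using the formula:
(1 - 0.7672) = 0.2328.
Multiply by 16/10: 0.2328 * 16 = 3.7248, then 3.7248 / 10 = 0.3725.
Adj R^2 = 1 - 0.3725 = 0.6275.

0.6275


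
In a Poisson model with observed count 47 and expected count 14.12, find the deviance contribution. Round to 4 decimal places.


Compute y*ln(y/mu) = 47*ln(47/14.12) = 47*1.202555 = 56.520085.
y - mu = 32.88.
D = 2*(56.520085 - (32.88)) = 47.280170, which rounds to 47.2802.

47.2802


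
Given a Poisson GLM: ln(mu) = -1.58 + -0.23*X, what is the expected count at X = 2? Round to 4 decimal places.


Compute eta = -1.58 + -0.23 * 2 = -2.0400.
Apply inverse link: mu = e^-2.0400 = 0.1300.

0.1300


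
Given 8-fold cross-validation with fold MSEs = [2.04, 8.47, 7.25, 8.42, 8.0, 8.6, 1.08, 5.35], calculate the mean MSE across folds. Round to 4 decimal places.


Sum of fold MSEs = 49.2100.
Average = 49.2100 / 8 = 6.1513.

6.1513


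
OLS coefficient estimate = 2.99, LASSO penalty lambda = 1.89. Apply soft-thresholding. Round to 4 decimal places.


|beta_OLS| = 2.99.
lambda = 1.89.
Since |beta| > lambda, coefficient = sign(beta)*(|beta| - lambda) = 1.1000.
Result = 1.1000.

1.1000


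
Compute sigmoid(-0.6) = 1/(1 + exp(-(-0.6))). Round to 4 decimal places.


exp(0.6000) = 1.8221.
1 + exp(-z) = 2.8221.
sigmoid = 1/2.8221 = 0.3543.

0.3543


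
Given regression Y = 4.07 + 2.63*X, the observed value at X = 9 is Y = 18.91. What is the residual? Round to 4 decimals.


Compute yhat = 4.07 + (2.63)(9) = 27.7400.
Residual = actual - predicted = 18.91 - 27.7400 = -8.8300.

-8.8300


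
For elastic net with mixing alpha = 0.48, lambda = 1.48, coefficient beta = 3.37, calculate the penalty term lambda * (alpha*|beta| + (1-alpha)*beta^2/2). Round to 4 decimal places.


alpha * |beta| = 0.48 * 3.37 = 1.6176.
(1-alpha) * beta^2/2 = 0.52 * 11.3569/2 = 2.9528.
Total = 1.48 * (1.6176 + 2.9528) = 6.7642.

6.7642


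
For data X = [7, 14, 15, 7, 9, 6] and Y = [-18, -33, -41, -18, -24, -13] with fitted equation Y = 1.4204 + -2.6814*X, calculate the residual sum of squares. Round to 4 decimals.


Predicted values from Y = 1.4204 + -2.6814*X.
Residuals: [-0.6506, 3.1192, -2.1994, -0.6506, -1.2878, 1.6680].
SSres = 19.8540.

19.8540


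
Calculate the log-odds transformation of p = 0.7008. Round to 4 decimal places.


Compute the odds: 0.7008/0.2992 = 2.3422.
Take the natural log: ln(2.3422) = 0.8511.

0.8511


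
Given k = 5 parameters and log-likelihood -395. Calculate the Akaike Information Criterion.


Compute:
2k = 2*5 = 10.
-2*loglik = -2*(-395) = 790.
AIC = 10 + 790 = 800.

800


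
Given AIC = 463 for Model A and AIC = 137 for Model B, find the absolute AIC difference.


Absolute difference = |463 - 137| = 326.
The model with lower AIC (B) is preferred.

326


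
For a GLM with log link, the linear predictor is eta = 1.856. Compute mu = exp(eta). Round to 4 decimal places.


Apply the inverse link:
mu = e^1.856 = 6.3981.

6.3981


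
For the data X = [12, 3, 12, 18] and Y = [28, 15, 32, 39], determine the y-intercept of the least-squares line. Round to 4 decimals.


Compute b1 = 1.6078 from the OLS formula.
With xbar = 11.2500 and ybar = 28.5000, the intercept is:
b0 = 28.5000 - 1.6078 * 11.2500 = 10.4118.

10.4118


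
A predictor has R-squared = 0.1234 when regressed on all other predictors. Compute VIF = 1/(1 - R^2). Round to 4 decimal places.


VIF = 1 / (1 - 0.1234).
= 1 / 0.8766 = 1.1408.

1.1408


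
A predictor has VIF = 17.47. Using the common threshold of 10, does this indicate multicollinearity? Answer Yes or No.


Compare VIF = 17.47 to the threshold of 10.
17.47 >= 10, so the answer is Yes.

Yes


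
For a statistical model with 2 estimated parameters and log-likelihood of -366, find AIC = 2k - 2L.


AIC = 2k - 2*loglik = 2(2) - 2(-366).
= 4 + 732 = 736.

736


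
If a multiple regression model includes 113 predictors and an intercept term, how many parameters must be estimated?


Total coefficients = number of predictors + 1 (for the intercept).
= 113 + 1 = 114.

114


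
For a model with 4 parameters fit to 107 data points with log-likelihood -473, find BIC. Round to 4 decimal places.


ln(107) = 4.672829.
k * ln(n) = 4 * 4.672829 = 18.691316.
-2L = 946.
BIC = 18.691316 + 946 = 964.691316, which rounds to 964.6913.

964.6913


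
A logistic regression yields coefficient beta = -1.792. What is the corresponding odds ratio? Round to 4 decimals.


exp(-1.792) = 0.1666.
So the odds ratio is 0.1666.

0.1666


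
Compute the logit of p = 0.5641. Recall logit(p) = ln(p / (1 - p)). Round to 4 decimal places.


1 - p = 0.4359.
p/(1-p) = 1.2941.
logit = ln(1.2941) = 0.2578.

0.2578


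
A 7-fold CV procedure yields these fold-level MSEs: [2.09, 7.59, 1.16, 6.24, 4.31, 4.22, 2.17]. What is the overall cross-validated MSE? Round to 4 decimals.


Sum of fold MSEs = 27.7800.
Average = 27.7800 / 7 = 3.9686.

3.9686


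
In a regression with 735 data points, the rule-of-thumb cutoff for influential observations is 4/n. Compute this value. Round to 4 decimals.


Using the rule of thumb:
Threshold = 4 / 735 = 0.0054.

0.0054


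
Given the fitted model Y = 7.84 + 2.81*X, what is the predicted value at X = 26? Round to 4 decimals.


Substitute X = 26 into the equation:
Y = 7.84 + 2.81 * 26 = 7.84 + 73.0600 = 80.9000.

80.9000


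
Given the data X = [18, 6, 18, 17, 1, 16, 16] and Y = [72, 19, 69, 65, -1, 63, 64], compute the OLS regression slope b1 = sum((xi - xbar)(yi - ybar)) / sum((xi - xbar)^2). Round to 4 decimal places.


The sample means are xbar = 13.1429 and ybar = 50.1429.
Compute S_xx = 276.8571 and S_xy = 1174.8571.
Slope b1 = S_xy / S_xx = 1174.8571 / 276.8571 = 4.2436.

4.2436


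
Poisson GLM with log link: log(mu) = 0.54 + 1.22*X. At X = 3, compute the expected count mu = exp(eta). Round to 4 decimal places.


eta = 0.54 + 1.22 * 3 = 4.2000.
mu = exp(4.2000) = 66.6863.

66.6863


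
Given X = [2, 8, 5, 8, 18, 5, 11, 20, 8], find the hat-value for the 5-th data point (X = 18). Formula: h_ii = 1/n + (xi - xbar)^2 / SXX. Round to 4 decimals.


Mean of X: xbar = 9.4444.
SXX = 288.2222.
For X = 18: h = 1/9 + (18 - 9.4444)^2/288.2222 = 0.3651.

0.3651


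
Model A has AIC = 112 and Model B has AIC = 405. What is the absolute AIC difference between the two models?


Compute |112 - 405| = 293.
Model A has the smaller AIC.

293


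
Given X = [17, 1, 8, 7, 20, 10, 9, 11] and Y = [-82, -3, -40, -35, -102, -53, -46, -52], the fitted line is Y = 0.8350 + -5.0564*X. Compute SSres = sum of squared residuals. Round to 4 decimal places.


For each point, residual = actual - predicted.
Residuals: [3.1238, 1.2214, -0.3838, -0.4402, -1.7070, -3.2710, -1.3274, 2.7854].
Sum of squared residuals = 34.7248.

34.7248


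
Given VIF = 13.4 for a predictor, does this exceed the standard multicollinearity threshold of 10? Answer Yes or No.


Check: VIF = 13.4 vs threshold = 10.
Since 13.4 >= 10, the answer is Yes.

Yes


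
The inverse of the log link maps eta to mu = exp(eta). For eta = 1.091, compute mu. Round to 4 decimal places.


mu = exp(eta) = exp(1.091).
= 2.9772.

2.9772


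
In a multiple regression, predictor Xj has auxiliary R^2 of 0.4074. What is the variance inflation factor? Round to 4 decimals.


Denominator: 1 - 0.4074 = 0.5926.
VIF = 1 / 0.5926 = 1.6875.

1.6875


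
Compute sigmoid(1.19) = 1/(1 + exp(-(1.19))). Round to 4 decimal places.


Compute exp(-1.1900) = 0.3042.
Sigmoid = 1 / (1 + 0.3042) = 1 / 1.3042 = 0.7667.

0.7667


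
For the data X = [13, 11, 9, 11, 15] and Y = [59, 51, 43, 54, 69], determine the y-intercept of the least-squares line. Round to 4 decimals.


First find the slope: b1 = 4.1923.
Means: xbar = 11.8000, ybar = 55.2000.
b0 = ybar - b1 * xbar = 55.2000 - 4.1923 * 11.8000 = 5.7308.

5.7308


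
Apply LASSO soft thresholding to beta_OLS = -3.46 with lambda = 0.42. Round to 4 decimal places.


|beta_OLS| = 3.46.
lambda = 0.42.
Since |beta| > lambda, coefficient = sign(beta)*(|beta| - lambda) = -3.0400.
Result = -3.0400.

-3.0400


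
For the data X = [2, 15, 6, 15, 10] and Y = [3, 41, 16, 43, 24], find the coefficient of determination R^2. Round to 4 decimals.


After computing the OLS fit (b0=-3.0433, b1=2.9628):
SSres = 11.0217, SStot = 1145.2000.
R^2 = 1 - 11.0217/1145.2000 = 0.9904.

0.9904


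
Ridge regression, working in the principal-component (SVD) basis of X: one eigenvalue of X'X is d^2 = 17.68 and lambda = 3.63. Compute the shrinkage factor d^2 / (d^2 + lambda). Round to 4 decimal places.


d^2 + lambda = 17.68 + 3.63 = 21.3100.
Shrinkage factor = 17.68/21.3100 = 0.8297.

0.8297


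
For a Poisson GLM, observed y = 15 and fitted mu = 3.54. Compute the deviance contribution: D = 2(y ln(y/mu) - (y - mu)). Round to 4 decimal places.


First: ln(15/3.54) = 1.443923.
Then: 15 * 1.443923 = 21.658845.
y - mu = 15 - 3.54 = 11.46.
D = 2(21.658845 - 11.46) = 20.397690, which rounds to 20.3977.

20.3977


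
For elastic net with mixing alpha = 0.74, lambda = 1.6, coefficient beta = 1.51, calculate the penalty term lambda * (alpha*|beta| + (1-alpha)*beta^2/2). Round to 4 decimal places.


Compute:
L1 = 0.74 * 1.51 = 1.1174.
L2 = 0.26 * 1.51^2 / 2 = 0.2964.
Penalty = 1.6 * (1.1174 + 0.2964) = 2.2621.

2.2621


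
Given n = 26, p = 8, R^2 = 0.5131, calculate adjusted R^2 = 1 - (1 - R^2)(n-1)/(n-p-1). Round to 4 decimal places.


Adjusted R^2 = 1 - (1 - R^2) * (n-1)/(n-p-1).
(1 - R^2) = 0.4869.
(n-1)/(n-p-1) = 25/17.
(1 - R^2) * (n-1) = 0.4869 * 25 = 12.1725.
Divide by (n-p-1): 12.1725 / 17 = 0.7160.
Adj R^2 = 1 - 0.7160 = 0.2840.

0.2840


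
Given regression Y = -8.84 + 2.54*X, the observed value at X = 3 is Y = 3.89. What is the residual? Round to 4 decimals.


Predicted = -8.84 + 2.54 * 3 = -1.2200.
Residual = 3.89 - -1.2200 = 5.1100.

5.1100


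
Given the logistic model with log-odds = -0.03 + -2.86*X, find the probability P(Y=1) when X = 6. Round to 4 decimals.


Linear predictor: z = -0.03 + -2.86 * 6 = -17.1900.
P = 1/(1 + exp(17.1900)) = 1/(1 + 29209366.8987) = 0.0000.

0.0000


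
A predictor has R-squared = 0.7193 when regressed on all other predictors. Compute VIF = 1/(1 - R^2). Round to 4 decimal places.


Using VIF = 1/(1 - R^2_j):
1 - 0.7193 = 0.2807.
VIF = 3.5625.

3.5625


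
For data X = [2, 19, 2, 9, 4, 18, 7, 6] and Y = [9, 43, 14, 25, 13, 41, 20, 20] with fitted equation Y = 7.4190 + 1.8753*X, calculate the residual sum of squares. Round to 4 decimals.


Compute predicted values, then residuals = yi - yhat_i.
Residuals: [-2.1696, -0.0497, 2.8304, 0.7033, -1.9202, -0.1744, -0.5461, 1.3292].
SSres = sum(residual^2) = 18.9980.

18.9980


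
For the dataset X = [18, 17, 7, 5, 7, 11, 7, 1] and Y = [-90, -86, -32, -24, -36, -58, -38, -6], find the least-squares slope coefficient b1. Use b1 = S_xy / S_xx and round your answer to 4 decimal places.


Calculate xbar = 9.1250, ybar = -46.2500.
S_xx = 240.8750, S_xy = -1211.7500.
Using b1 = S_xy / S_xx = -1211.7500 / 240.8750, we get b1 = -5.0306.

-5.0306


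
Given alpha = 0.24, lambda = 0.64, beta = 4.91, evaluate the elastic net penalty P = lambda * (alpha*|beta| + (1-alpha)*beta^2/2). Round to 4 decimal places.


L1 component = 0.24 * |4.91| = 1.1784.
L2 component = 0.76 * 4.91^2 / 2 = 9.1611.
Penalty = 0.64 * (1.1784 + 9.1611) = 0.64 * 10.3395 = 6.6173.

6.6173


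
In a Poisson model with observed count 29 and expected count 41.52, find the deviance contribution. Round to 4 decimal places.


y/mu = 29/41.52 = 0.698459 (approx.), and ln(29/41.52) = -0.358879.
y * ln(y/mu) = 29 * -0.358879 = -10.407491.
y - mu = -12.52.
D = 2 * (-10.407491 - -12.52) = 4.225018, which rounds to 4.2250.

4.2250


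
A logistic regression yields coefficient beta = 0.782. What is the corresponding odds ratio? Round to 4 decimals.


Odds ratio = exp(beta) = exp(0.782).
= 2.1858.

2.1858


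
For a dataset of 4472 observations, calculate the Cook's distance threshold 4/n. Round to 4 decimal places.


The threshold is 4/n.
4/4472 = 0.0009.

0.0009


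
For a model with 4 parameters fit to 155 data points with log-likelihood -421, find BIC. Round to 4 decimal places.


k * ln(n) = 4 * ln(155) = 4 * 5.043425 = 20.173700.
-2 * loglik = -2 * (-421) = 842.
BIC = 20.173700 + 842 = 862.173700, which rounds to 862.1737.

862.1737


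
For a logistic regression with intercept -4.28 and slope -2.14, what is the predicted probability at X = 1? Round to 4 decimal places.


Compute z = -4.28 + (-2.14)(1) = -6.4200.
exp(-z) = 614.0031.
P = 1/(1 + 614.0031) = 0.0016.

0.0016


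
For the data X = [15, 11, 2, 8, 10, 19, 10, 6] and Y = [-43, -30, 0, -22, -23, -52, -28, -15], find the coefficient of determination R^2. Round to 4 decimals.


Fit the OLS line: b0 = 4.2672, b1 = -3.0511.
SSres = 27.0020.
SStot = 1803.8750.
R^2 = 1 - 27.0020/1803.8750 = 0.9850.

0.9850


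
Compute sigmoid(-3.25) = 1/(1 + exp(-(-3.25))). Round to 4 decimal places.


exp(3.2500) = 25.7903.
1 + exp(-z) = 26.7903.
sigmoid = 1/26.7903 = 0.0373.

0.0373


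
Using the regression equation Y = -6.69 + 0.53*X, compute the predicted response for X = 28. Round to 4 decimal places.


Substitute X = 28 into the equation:
Y = -6.69 + 0.53 * 28 = -6.69 + 14.8400 = 8.1500.

8.1500


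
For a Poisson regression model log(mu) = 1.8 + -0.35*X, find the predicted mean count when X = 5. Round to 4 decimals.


Compute eta = 1.8 + -0.35 * 5 = 0.0500.
Apply inverse link: mu = e^0.0500 = 1.0513.

1.0513


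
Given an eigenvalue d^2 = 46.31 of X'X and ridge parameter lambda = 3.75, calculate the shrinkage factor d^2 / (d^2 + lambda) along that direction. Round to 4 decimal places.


Compute the denominator: 46.31 + 3.75 = 50.0600.
Shrinkage factor = 46.31 / 50.0600 = 0.9251.

0.9251


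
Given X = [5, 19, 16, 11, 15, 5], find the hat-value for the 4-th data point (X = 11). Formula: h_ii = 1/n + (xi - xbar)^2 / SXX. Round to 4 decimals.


n = 6, xbar = 11.8333.
SXX = sum((xi - xbar)^2) = 172.8333.
h = 1/6 + (11 - 11.8333)^2 / 172.8333 = 0.1707.

0.1707


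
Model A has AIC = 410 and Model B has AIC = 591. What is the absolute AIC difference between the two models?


Absolute difference = |410 - 591| = 181.
The model with lower AIC (A) is preferred.

181


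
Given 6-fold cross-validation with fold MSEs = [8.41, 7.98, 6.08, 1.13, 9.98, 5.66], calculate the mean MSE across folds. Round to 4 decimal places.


Total MSE across folds = 39.2400.
CV-MSE = 39.2400/6 = 6.5400.

6.5400


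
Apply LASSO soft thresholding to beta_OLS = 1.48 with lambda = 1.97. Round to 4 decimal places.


|beta_OLS| = 1.48.
lambda = 1.97.
Since |beta| <= lambda, the coefficient is set to 0.
Result = 0.0000.

0.0000


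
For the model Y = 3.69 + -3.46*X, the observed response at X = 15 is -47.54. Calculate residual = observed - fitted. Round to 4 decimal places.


Predicted = 3.69 + -3.46 * 15 = -48.2100.
Residual = -47.54 - -48.2100 = 0.6700.

0.6700


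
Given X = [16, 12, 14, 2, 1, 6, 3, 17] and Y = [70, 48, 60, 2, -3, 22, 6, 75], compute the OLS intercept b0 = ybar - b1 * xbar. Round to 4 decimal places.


Compute b1 = 4.8446 from the OLS formula.
With xbar = 8.8750 and ybar = 35.0000, the intercept is:
b0 = 35.0000 - 4.8446 * 8.8750 = -7.9959.

-7.9959


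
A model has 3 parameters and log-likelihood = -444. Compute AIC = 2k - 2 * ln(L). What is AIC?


AIC = 2*3 - 2*(-444).
= 6 + 888 = 894.

894


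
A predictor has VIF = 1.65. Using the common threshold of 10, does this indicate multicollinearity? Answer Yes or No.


Check: VIF = 1.65 vs threshold = 10.
Since 1.65 < 10, the answer is No.

No


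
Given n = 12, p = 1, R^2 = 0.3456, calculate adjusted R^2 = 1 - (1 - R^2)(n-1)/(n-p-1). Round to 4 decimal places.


Using the formula:
(1 - 0.3456) = 0.6544.
Multiply by 11/10: 0.6544 * 11 = 7.1984, then 7.1984 / 10 = 0.7198.
Adj R^2 = 1 - 0.7198 = 0.2802.

0.2802


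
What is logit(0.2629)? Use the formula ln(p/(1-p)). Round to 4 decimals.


The odds are p/(1-p) = 0.2629 / 0.7371 = 0.3567.
logit(p) = ln(0.3567) = -1.0309.

-1.0309


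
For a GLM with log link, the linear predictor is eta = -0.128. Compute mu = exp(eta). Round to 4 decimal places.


Apply the inverse link:
mu = e^-0.128 = 0.8799.

0.8799


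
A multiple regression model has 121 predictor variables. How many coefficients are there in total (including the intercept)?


Each predictor gets one coefficient, plus one intercept.
Total parameters = 121 + 1 = 122.

122


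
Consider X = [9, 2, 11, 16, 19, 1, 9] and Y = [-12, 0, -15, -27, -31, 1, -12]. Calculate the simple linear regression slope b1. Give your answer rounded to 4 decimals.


First compute the means: xbar = 9.5714, ybar = -13.7143.
Then S_xx = sum((xi - xbar)^2) = 263.7143.
S_xy = sum((xi - xbar)(yi - ybar)) = -482.1429.
b1 = S_xy / S_xx = -482.1429 / 263.7143 = -1.8283.

-1.8283


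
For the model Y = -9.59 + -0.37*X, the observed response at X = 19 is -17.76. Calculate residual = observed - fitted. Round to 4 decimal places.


Fitted value at X = 19 is yhat = -9.59 + -0.37*19 = -16.6200.
Residual = -17.76 - -16.6200 = -1.1400.

-1.1400


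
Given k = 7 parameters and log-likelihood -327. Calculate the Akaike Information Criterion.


Compute:
2k = 2*7 = 14.
-2*loglik = -2*(-327) = 654.
AIC = 14 + 654 = 668.

668


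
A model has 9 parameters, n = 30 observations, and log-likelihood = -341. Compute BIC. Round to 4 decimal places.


k * ln(n) = 9 * ln(30) = 9 * 3.401197 = 30.610773.
-2 * loglik = -2 * (-341) = 682.
BIC = 30.610773 + 682 = 712.610773, which rounds to 712.6108.

712.6108


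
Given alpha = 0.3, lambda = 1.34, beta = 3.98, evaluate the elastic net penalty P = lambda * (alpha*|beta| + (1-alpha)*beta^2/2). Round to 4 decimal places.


alpha * |beta| = 0.3 * 3.98 = 1.1940.
(1-alpha) * beta^2/2 = 0.7 * 15.8404/2 = 5.5441.
Total = 1.34 * (1.1940 + 5.5441) = 9.0291.

9.0291


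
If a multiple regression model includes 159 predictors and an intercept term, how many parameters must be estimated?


Each predictor gets one coefficient, plus one intercept.
Total parameters = 159 + 1 = 160.

160


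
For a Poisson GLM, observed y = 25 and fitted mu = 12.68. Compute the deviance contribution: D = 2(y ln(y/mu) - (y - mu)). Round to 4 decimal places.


y/mu = 25/12.68 = 1.971609 (approx.), and ln(25/12.68) = 0.678850.
y * ln(y/mu) = 25 * 0.678850 = 16.971250.
y - mu = 12.32.
D = 2 * (16.971250 - 12.32) = 9.302500, which rounds to 9.3025.

9.3025


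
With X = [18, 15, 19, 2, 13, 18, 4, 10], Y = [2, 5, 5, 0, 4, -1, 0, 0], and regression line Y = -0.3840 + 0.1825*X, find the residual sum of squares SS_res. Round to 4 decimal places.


Predicted values from Y = -0.3840 + 0.1825*X.
Residuals: [-0.9010, 2.6465, 1.9165, 0.0190, 2.0115, -3.9010, -0.3460, -1.4410].
SSres = 32.9492.

32.9492


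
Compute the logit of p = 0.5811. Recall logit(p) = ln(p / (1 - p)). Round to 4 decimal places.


Compute the odds: 0.5811/0.4189 = 1.3872.
Take the natural log: ln(1.3872) = 0.3273.

0.3273


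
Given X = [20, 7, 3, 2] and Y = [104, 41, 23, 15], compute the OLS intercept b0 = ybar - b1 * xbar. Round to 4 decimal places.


The slope is b1 = 4.8641.
Sample means are xbar = 8.0000 and ybar = 45.7500.
Intercept: b0 = 45.7500 - (4.8641)(8.0000) = 6.8374.

6.8374


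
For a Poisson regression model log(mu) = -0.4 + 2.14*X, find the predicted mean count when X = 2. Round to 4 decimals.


Compute eta = -0.4 + 2.14 * 2 = 3.8800.
Apply inverse link: mu = e^3.8800 = 48.4242.

48.4242


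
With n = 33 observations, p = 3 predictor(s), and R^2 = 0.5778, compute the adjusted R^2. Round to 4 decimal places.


Using the formula:
(1 - 0.5778) = 0.4222.
Multiply by 32/29: 0.4222 * 32 = 13.5104, then 13.5104 / 29 = 0.4659.
Adj R^2 = 1 - 0.4659 = 0.5341.

0.5341


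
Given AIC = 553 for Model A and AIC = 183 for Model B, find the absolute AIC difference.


Compute |553 - 183| = 370.
Model B has the smaller AIC.

370


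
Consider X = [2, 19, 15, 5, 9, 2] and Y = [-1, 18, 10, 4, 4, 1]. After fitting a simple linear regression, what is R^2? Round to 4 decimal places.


Fit the OLS line: b0 = -2.2032, b1 = 0.9465.
SSres = 18.6203.
SStot = 242.0000.
R^2 = 1 - 18.6203/242.0000 = 0.9231.

0.9231


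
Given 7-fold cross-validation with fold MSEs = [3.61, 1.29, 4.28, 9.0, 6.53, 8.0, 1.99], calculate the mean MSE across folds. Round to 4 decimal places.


Add all fold MSEs: 34.7000.
Divide by k = 7: 34.7000/7 = 4.9571.

4.9571


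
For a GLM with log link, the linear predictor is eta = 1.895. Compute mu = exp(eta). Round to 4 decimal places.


mu = exp(eta) = exp(1.895).
= 6.6525.

6.6525


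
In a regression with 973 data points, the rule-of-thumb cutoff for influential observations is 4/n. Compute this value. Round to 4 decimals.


Using the rule of thumb:
Threshold = 4 / 973 = 0.0041.

0.0041


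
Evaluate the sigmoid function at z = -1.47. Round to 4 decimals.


Compute exp(1.4700) = 4.3492.
Sigmoid = 1 / (1 + 4.3492) = 1 / 5.3492 = 0.1869.

0.1869


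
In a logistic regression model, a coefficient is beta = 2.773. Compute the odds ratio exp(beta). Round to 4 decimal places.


exp(2.773) = 16.0066.
So the odds ratio is 16.0066.

16.0066


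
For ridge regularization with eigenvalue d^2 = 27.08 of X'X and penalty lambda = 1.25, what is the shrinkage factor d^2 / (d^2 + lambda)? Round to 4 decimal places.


Compute the denominator: 27.08 + 1.25 = 28.3300.
Shrinkage factor = 27.08 / 28.3300 = 0.9559.

0.9559


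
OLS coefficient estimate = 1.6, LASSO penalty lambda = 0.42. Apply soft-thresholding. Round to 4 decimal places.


|beta_OLS| = 1.6.
lambda = 0.42.
Since |beta| > lambda, coefficient = sign(beta)*(|beta| - lambda) = 1.1800.
Result = 1.1800.

1.1800


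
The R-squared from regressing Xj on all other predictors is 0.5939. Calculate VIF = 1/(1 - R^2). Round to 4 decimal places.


Using VIF = 1/(1 - R^2_j):
1 - 0.5939 = 0.4061.
VIF = 2.4624.

2.4624


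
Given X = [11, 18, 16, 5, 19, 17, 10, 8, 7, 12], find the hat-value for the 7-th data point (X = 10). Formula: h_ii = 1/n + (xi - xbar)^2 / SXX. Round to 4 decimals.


Mean of X: xbar = 12.3000.
SXX = 220.1000.
For X = 10: h = 1/10 + (10 - 12.3000)^2/220.1000 = 0.1240.

0.1240


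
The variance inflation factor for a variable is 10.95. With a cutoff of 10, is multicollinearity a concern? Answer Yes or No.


The threshold is 10.
VIF = 10.95 is >= 10.
Multicollinearity indication: Yes.

Yes


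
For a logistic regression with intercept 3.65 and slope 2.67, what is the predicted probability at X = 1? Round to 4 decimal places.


Compute z = 3.65 + (2.67)(1) = 6.3200.
exp(-z) = 0.0018.
P = 1/(1 + 0.0018) = 0.9982.

0.9982
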